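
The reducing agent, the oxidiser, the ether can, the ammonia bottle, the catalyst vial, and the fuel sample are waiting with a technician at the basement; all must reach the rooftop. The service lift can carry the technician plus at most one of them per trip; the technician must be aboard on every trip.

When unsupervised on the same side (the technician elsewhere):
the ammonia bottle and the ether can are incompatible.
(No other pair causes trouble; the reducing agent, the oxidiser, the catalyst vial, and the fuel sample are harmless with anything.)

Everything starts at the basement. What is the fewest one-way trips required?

11

Counting alone: the technician can take at most 1 across per trip to the rooftop, so moving all 6 needs at least 6 loaded trips out, with a return between consecutive ones — at least 11 crossings.
The plan below uses exactly 11 crossings, so it is optimal:
1. Technician goes to the rooftop with the ether can.
2. Technician goes back to the basement alone.
3. Technician goes to the rooftop with the reducing agent.
4. Technician goes back to the basement alone.
5. Technician goes to the rooftop with the oxidiser.
6. Technician goes back to the basement alone.
7. Technician goes to the rooftop with the catalyst vial.
8. Technician goes back to the basement alone.
9. Technician goes to the rooftop with the fuel sample.
10. Technician goes back to the basement alone.
11. Technician goes to the rooftop with the ammonia bottle.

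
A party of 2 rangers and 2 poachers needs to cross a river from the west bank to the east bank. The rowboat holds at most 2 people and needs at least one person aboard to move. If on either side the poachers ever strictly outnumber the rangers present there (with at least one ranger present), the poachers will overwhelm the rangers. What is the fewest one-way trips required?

Counting alone: each trip to the east bank takes at most 2 across and each return brings at least 1 back, so after t trips out (and t−1 returns) at most 2t − (t−1) of the 4 are across; that first reaches 4 at t = 3, so at least 5 crossings are needed.
The plan below uses exactly 5 crossings, so it is optimal:
1. 2 poachers → the east bank.  (the west bank: 2R 0P; the east bank: 0R 2P)
2. 1 poacher ← the west bank.  (the west bank: 2R 1P; the east bank: 0R 1P)
3. 2 rangers → the east bank.  (the west bank: 0R 1P; the east bank: 2R 1P)
4. 1 poacher ← the west bank.  (the west bank: 0R 2P; the east bank: 2R 0P)
5. 2 poachers → the east bank.  (the west bank: 0R 0P; the east bank: 2R 2P)

5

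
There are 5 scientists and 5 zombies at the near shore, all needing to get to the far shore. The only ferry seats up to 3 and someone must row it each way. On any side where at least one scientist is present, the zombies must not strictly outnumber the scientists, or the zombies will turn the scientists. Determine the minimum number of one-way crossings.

Counting alone: each trip to the far shore takes at most 3 across and each return brings at least 1 back, so after t trips out (and t−1 returns) at most 3t − (t−1) of the 10 are across; that first reaches 10 at t = 5, so at least 9 crossings are needed.
The safety rule pushes this higher. Following every safe sequence of crossings, the most of the 10 that can be at the far shore as the ferry arrives there on crossing 9 is 9 — never all 10.
So no plan with fewer than 11 crossings exists, and this one achieves 11:
1. 2 zombies → the far shore.  (the near shore: 5S 3Z; the far shore: 0S 2Z)
2. 1 zombie ← the near shore.  (the near shore: 5S 4Z; the far shore: 0S 1Z)
3. 3 zombies → the far shore.  (the near shore: 5S 1Z; the far shore: 0S 4Z)
4. 1 zombie ← the near shore.  (the near shore: 5S 2Z; the far shore: 0S 3Z)
5. 3 scientists → the far shore.  (the near shore: 2S 2Z; the far shore: 3S 3Z)
6. 1 scientist and 1 zombie ← the near shore.  (the near shore: 3S 3Z; the far shore: 2S 2Z)
7. 3 scientists → the far shore.  (the near shore: 0S 3Z; the far shore: 5S 2Z)
8. 1 zombie ← the near shore.  (the near shore: 0S 4Z; the far shore: 5S 1Z)
9. 2 zombies → the far shore.  (the near shore: 0S 2Z; the far shore: 5S 3Z)
10. 1 zombie ← the near shore.  (the near shore: 0S 3Z; the far shore: 5S 2Z)
11. 3 zombies → the far shore.  (the near shore: 0S 0Z; the far shore: 5S 5Z)

11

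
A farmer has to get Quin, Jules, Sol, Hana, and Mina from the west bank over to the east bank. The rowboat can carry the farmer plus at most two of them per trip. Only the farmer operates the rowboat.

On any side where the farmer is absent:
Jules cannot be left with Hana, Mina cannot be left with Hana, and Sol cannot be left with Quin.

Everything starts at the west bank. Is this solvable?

1. Farmer goes to the east bank with Hana and Quin.  [the west bank: Jules, Mina, Sol | the east bank: Hana, Quin]
2. Farmer goes back to the west bank alone.  [the west bank: Jules, Mina, Sol | the east bank: Hana, Quin]
3. Farmer goes to the east bank with Jules and Mina.  [the west bank: Sol | the east bank: Hana, Jules, Mina, Quin]
4. Farmer goes back to the west bank with Hana.  [the west bank: Hana, Sol | the east bank: Jules, Mina, Quin]
5. Farmer goes to the east bank with Hana and Sol.  [the west bank: — | the east bank: Hana, Jules, Mina, Quin, Sol]

Yes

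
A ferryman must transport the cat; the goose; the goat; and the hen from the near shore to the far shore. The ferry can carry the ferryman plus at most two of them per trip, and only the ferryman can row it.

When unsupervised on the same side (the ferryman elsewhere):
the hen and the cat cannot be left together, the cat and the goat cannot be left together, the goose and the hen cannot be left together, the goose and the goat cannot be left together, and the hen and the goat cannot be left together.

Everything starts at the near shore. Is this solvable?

1. Ferryman goes to the far shore with the goat and the hen.
2. Ferryman goes back to the near shore with the goat.
3. Ferryman goes to the far shore with the cat and the goose.
4. Ferryman goes back to the near shore with the hen.
5. Ferryman goes to the far shore with the goat and the hen.

Yes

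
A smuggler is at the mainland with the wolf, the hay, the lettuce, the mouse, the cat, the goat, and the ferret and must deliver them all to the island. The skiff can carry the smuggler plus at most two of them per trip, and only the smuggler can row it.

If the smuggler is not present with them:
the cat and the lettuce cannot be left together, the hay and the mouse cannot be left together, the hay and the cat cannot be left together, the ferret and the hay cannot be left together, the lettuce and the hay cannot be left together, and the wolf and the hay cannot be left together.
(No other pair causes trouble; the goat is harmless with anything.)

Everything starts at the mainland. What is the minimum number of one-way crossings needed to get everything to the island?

Counting alone: the smuggler can take at most 2 across per trip to the island, so moving all 7 needs at least 4 loaded trips out, with a return between consecutive ones — at least 7 crossings.
The safety rule pushes this higher. Following every safe sequence of crossings, the most of the 7 that can be at the island as the skiff arrives there on crossings 7, 9 is 5, 6 respectively — never all 7.
So no plan with fewer than 11 crossings exists, and this one achieves 11:
1. Smuggler goes to the island with the hay and the lettuce.  [the mainland: the cat, the ferret, the goat, the mouse, the wolf | the island: the hay, the lettuce]
2. Smuggler goes back to the mainland with the hay.  [the mainland: the cat, the ferret, the goat, the hay, the mouse, the wolf | the island: the lettuce]
3. Smuggler goes to the island with the hay and the wolf.  [the mainland: the cat, the ferret, the goat, the mouse | the island: the hay, the lettuce, the wolf]
4. Smuggler goes back to the mainland with the hay.  [the mainland: the cat, the ferret, the goat, the hay, the mouse | the island: the lettuce, the wolf]
5. Smuggler goes to the island with the hay and the mouse.  [the mainland: the cat, the ferret, the goat | the island: the hay, the lettuce, the mouse, the wolf]
6. Smuggler goes back to the mainland with the hay.  [the mainland: the cat, the ferret, the goat, the hay | the island: the lettuce, the mouse, the wolf]
7. Smuggler goes to the island with the goat and the hay.  [the mainland: the cat, the ferret | the island: the goat, the hay, the lettuce, the mouse, the wolf]
8. Smuggler goes back to the mainland with the hay.  [the mainland: the cat, the ferret, the hay | the island: the goat, the lettuce, the mouse, the wolf]
9. Smuggler goes to the island with the ferret and the hay.  [the mainland: the cat | the island: the ferret, the goat, the hay, the lettuce, the mouse, the wolf]
10. Smuggler goes back to the mainland with the hay.  [the mainland: the cat, the hay | the island: the ferret, the goat, the lettuce, the mouse, the wolf]
11. Smuggler goes to the island with the cat and the hay.  [the mainland: — | the island: the cat, the ferret, the goat, the hay, the lettuce, the mouse, the wolf]

11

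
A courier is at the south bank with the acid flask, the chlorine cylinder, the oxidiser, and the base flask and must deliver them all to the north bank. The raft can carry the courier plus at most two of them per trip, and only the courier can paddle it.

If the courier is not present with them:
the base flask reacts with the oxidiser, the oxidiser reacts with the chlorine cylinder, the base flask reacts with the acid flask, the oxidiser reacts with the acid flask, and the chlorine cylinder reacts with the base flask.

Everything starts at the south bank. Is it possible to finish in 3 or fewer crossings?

No

Counting alone: the courier can take at most 2 across per trip to the north bank, so moving all 4 needs at least 2 loaded trips out, with a return between consecutive ones — at least 3 crossings.
The safety rule pushes this higher. Following every safe sequence of crossings, the most of the 4 that can be at the north bank as the raft arrives there on crossing 3 is 3 — never all 4.
So the move cannot be finished within 3 crossings. (The shortest complete plan takes 5:)
1. Courier goes to the north bank with the base flask and the oxidiser.
2. Courier goes back to the south bank with the oxidiser.
3. Courier goes to the north bank with the acid flask and the chlorine cylinder.
4. Courier goes back to the south bank with the base flask.
5. Courier goes to the north bank with the base flask and the oxidiser.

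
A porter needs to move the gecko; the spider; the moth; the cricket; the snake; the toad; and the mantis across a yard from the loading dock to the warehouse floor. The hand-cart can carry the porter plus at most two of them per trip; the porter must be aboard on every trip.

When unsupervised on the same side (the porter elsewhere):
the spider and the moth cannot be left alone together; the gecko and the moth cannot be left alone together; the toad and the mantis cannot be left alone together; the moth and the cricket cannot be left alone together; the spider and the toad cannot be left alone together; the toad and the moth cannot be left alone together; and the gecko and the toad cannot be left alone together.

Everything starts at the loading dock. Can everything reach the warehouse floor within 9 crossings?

Counting alone: the porter can take at most 2 across per trip to the warehouse floor, so moving all 7 needs at least 4 loaded trips out, with a return between consecutive ones — at least 7 crossings.
The safety rule pushes this higher. Following every safe sequence of crossings, the most of the 7 that can be at the warehouse floor as the hand-cart arrives there on crossings 7, 9 is 5, 6 respectively — never all 7.
So the move cannot be finished within 9 crossings. (The shortest complete plan takes 11:)
1. Porter goes to the warehouse floor with the moth and the toad.  [the loading dock: the cricket, the gecko, the mantis, the snake, the spider | the warehouse floor: the moth, the toad]
2. Porter goes back to the loading dock with the moth.  [the loading dock: the cricket, the gecko, the mantis, the moth, the snake, the spider | the warehouse floor: the toad]
3. Porter goes to the warehouse floor with the cricket and the moth.  [the loading dock: the gecko, the mantis, the snake, the spider | the warehouse floor: the cricket, the moth, the toad]
4. Porter goes back to the loading dock with the moth.  [the loading dock: the gecko, the mantis, the moth, the snake, the spider | the warehouse floor: the cricket, the toad]
5. Porter goes to the warehouse floor with the gecko and the spider.  [the loading dock: the mantis, the moth, the snake | the warehouse floor: the cricket, the gecko, the spider, the toad]
6. Porter goes back to the loading dock with the toad.  [the loading dock: the mantis, the moth, the snake, the toad | the warehouse floor: the cricket, the gecko, the spider]
7. Porter goes to the warehouse floor with the mantis and the moth.  [the loading dock: the snake, the toad | the warehouse floor: the cricket, the gecko, the mantis, the moth, the spider]
8. Porter goes back to the loading dock with the moth.  [the loading dock: the moth, the snake, the toad | the warehouse floor: the cricket, the gecko, the mantis, the spider]
9. Porter goes to the warehouse floor with the moth and the snake.  [the loading dock: the toad | the warehouse floor: the cricket, the gecko, the mantis, the moth, the snake, the spider]
10. Porter goes back to the loading dock with the moth.  [the loading dock: the moth, the toad | the warehouse floor: the cricket, the gecko, the mantis, the snake, the spider]
11. Porter goes to the warehouse floor with the moth and the toad.  [the loading dock: — | the warehouse floor: the cricket, the gecko, the mantis, the moth, the snake, the spider, the toad]

No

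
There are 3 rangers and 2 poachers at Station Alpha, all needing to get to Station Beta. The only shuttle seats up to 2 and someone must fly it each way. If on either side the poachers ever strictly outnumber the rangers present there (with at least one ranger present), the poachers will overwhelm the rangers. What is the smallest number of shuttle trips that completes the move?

Counting alone: each trip to Station Beta takes at most 2 across and each return brings at least 1 back, so after t trips out (and t−1 returns) at most 2t − (t−1) of the 5 are across; that first reaches 5 at t = 4, so at least 7 crossings are needed.
The plan below uses exactly 7 crossings, so it is optimal:
1. 2 poachers → Station Beta.  (Station Alpha: 3R 0P; Station Beta: 0R 2P)
2. 1 poacher ← Station Alpha.  (Station Alpha: 3R 1P; Station Beta: 0R 1P)
3. 2 rangers → Station Beta.  (Station Alpha: 1R 1P; Station Beta: 2R 1P)
4. 1 ranger ← Station Alpha.  (Station Alpha: 2R 1P; Station Beta: 1R 1P)
5. 1 ranger and 1 poacher → Station Beta.  (Station Alpha: 1R 0P; Station Beta: 2R 2P)
6. 1 poacher ← Station Alpha.  (Station Alpha: 1R 1P; Station Beta: 2R 1P)
7. 1 ranger and 1 poacher → Station Beta.  (Station Alpha: 0R 0P; Station Beta: 3R 2P)

7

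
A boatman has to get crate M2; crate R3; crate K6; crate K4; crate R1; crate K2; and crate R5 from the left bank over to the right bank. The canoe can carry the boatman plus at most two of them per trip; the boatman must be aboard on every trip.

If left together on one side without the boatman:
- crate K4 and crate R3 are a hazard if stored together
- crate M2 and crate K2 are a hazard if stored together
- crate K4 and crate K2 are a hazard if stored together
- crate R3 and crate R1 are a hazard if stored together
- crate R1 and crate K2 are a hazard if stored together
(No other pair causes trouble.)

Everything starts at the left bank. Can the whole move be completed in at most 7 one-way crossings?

No

Counting alone: the boatman can take at most 2 across per trip to the right bank, so moving all 7 needs at least 4 loaded trips out, with a return between consecutive ones — at least 7 crossings.
The safety rule pushes this higher. Following every safe sequence of crossings, the most of the 7 that can be at the right bank as the canoe arrives there on crossing 7 is 6 — never all 7.
So the move cannot be finished within 7 crossings. (The shortest complete plan takes 9:)
1. Boatman goes to the right bank with crate K2 and crate R3.  [the left bank: crate K4, crate K6, crate M2, crate R1, crate R5 | the right bank: crate K2, crate R3]
2. Boatman goes back to the left bank alone.  [the left bank: crate K4, crate K6, crate M2, crate R1, crate R5 | the right bank: crate K2, crate R3]
3. Boatman goes to the right bank with crate M2.  [the left bank: crate K4, crate K6, crate R1, crate R5 | the right bank: crate K2, crate M2, crate R3]
4. Boatman goes back to the left bank with crate K2.  [the left bank: crate K2, crate K4, crate K6, crate R1, crate R5 | the right bank: crate M2, crate R3]
5. Boatman goes to the right bank with crate K4 and crate R1.  [the left bank: crate K2, crate K6, crate R5 | the right bank: crate K4, crate M2, crate R1, crate R3]
6. Boatman goes back to the left bank with crate R3.  [the left bank: crate K2, crate K6, crate R3, crate R5 | the right bank: crate K4, crate M2, crate R1]
7. Boatman goes to the right bank with crate K6 and crate R5.  [the left bank: crate K2, crate R3 | the right bank: crate K4, crate K6, crate M2, crate R1, crate R5]
8. Boatman goes back to the left bank alone.  [the left bank: crate K2, crate R3 | the right bank: crate K4, crate K6, crate M2, crate R1, crate R5]
9. Boatman goes to the right bank with crate K2 and crate R3.  [the left bank: — | the right bank: crate K2, crate K4, crate K6, crate M2, crate R1, crate R3, crate R5]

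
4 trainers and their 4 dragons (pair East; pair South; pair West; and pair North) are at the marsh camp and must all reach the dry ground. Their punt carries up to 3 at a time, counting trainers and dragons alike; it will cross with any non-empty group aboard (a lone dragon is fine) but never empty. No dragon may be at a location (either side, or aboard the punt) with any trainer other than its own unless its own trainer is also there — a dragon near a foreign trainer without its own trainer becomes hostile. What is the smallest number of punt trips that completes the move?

9

Counting alone: each trip to the dry ground takes at most 3 across and each return brings at least 1 back, so after t trips out (and t−1 returns) at most 3t − (t−1) of the 8 are across; that first reaches 8 at t = 4, so at least 7 crossings are needed.
The safety rule pushes this higher. Following every safe sequence of crossings, the most of the 8 that can be at the dry ground as the punt arrives there on crossing 7 is 7 — never all 8.
So no plan with fewer than 9 crossings exists, and this one achieves 9:
1. dragon East and trainer East cross → the dry ground.
2. trainer East crosses ← the marsh camp.
3. dragon South, trainer East, and trainer South cross → the dry ground.
4. dragon East and trainer East cross ← the marsh camp.
5. trainer East, trainer North, and trainer West cross → the dry ground.
6. dragon South crosses ← the marsh camp.
7. dragon East and dragon South cross → the dry ground.
8. dragon East crosses ← the marsh camp.
9. dragon East, dragon North, and dragon West cross → the dry ground.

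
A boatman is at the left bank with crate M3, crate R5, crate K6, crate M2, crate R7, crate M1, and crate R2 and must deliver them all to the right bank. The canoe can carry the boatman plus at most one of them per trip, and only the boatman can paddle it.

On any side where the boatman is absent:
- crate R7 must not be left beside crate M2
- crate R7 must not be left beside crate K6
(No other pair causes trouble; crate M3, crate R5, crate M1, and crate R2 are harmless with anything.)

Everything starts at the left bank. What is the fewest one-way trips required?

Counting alone: the boatman can take at most 1 across per trip to the right bank, so moving all 7 needs at least 7 loaded trips out, with a return between consecutive ones — at least 13 crossings.
The safety rule pushes this higher. Following every safe sequence of crossings, the most of the 7 that can be at the right bank as the canoe arrives there on crossing 13 is 6 — never all 7.
So no plan with fewer than 15 crossings exists, and this one achieves 15:
1. Boatman goes to the right bank with crate R7.
2. Boatman goes back to the left bank alone.
3. Boatman goes to the right bank with crate M3.
4. Boatman goes back to the left bank alone.
5. Boatman goes to the right bank with crate R5.
6. Boatman goes back to the left bank alone.
7. Boatman goes to the right bank with crate K6.
8. Boatman goes back to the left bank with crate R7.
9. Boatman goes to the right bank with crate M2.
10. Boatman goes back to the left bank alone.
11. Boatman goes to the right bank with crate M1.
12. Boatman goes back to the left bank alone.
13. Boatman goes to the right bank with crate R2.
14. Boatman goes back to the left bank alone.
15. Boatman goes to the right bank with crate R7.

15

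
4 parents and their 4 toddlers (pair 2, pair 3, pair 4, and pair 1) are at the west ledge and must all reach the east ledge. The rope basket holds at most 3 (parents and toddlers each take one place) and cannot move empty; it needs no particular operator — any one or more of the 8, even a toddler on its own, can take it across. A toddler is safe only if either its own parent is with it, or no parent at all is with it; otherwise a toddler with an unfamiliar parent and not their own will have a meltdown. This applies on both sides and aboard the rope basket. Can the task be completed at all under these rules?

1. parent 2 and toddler 2 cross → the east ledge.
2. parent 2 crosses ← the west ledge.
3. parent 2, parent 3, and toddler 3 cross → the east ledge.
4. parent 2 and toddler 2 cross ← the west ledge.
5. parent 1, parent 2, and parent 4 cross → the east ledge.
6. toddler 3 crosses ← the west ledge.
7. toddler 2 and toddler 3 cross → the east ledge.
8. toddler 2 crosses ← the west ledge.
9. toddler 1, toddler 2, and toddler 4 cross → the east ledge.

Yes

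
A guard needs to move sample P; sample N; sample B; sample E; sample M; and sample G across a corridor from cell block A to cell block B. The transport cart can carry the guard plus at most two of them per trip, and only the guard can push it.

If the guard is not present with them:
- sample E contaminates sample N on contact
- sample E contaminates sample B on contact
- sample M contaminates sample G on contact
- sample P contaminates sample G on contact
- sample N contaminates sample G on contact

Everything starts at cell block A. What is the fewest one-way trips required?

7

Counting alone: the guard can take at most 2 across per trip to cell block B, so moving all 6 needs at least 3 loaded trips out, with a return between consecutive ones — at least 5 crossings.
The safety rule pushes this higher. Following every safe sequence of crossings, the most of the 6 that can be at cell block B as the transport cart arrives there on crossing 5 is 5 — never all 6.
So no plan with fewer than 7 crossings exists, and this one achieves 7:
1. Guard goes to cell block B with sample E and sample G.  [cell block A: sample B, sample M, sample N, sample P | cell block B: sample E, sample G]
2. Guard goes back to cell block A alone.  [cell block A: sample B, sample M, sample N, sample P | cell block B: sample E, sample G]
3. Guard goes to cell block B with sample N and sample P.  [cell block A: sample B, sample M | cell block B: sample E, sample G, sample N, sample P]
4. Guard goes back to cell block A with sample E and sample G.  [cell block A: sample B, sample E, sample G, sample M | cell block B: sample N, sample P]
5. Guard goes to cell block B with sample B and sample M.  [cell block A: sample E, sample G | cell block B: sample B, sample M, sample N, sample P]
6. Guard goes back to cell block A alone.  [cell block A: sample E, sample G | cell block B: sample B, sample M, sample N, sample P]
7. Guard goes to cell block B with sample E and sample G.  [cell block A: — | cell block B: sample B, sample E, sample G, sample M, sample N, sample P]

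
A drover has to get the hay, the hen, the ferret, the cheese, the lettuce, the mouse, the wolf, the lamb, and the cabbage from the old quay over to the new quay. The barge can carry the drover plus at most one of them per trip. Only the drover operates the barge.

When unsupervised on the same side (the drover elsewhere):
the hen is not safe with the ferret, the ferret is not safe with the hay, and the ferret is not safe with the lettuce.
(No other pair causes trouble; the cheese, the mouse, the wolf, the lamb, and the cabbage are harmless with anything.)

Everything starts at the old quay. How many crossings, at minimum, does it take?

impossible

Following every safe sequence of crossings from the start, the most of the 9 that can be at the new quay as the barge arrives there on crossings 1, 3, 5, 7, 9, 11, 13 is 1, 2, 3, 4, 5, 6, 7 respectively; the best ever achieved is 7 of 9.
From crossing 15 on, no configuration arises that was not already reachable earlier: only 288 distinct safe configurations (who is on which side, and where the barge is) can ever be reached, none of them has everyone across, and every continuation just revisits them. So no valid plan exists.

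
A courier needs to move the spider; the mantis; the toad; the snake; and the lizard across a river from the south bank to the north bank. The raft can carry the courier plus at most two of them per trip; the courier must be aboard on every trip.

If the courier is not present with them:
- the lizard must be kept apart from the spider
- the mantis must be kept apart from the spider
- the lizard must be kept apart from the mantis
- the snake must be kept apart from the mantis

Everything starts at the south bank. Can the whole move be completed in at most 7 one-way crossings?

Yes

Yes — this plan uses 7 crossings (≤ 7):
1. Courier goes to the north bank with the mantis and the spider.  [the south bank: the lizard, the snake, the toad | the north bank: the mantis, the spider]
2. Courier goes back to the south bank with the spider.  [the south bank: the lizard, the snake, the spider, the toad | the north bank: the mantis]
3. Courier goes to the north bank with the spider and the toad.  [the south bank: the lizard, the snake | the north bank: the mantis, the spider, the toad]
4. Courier goes back to the south bank with the spider.  [the south bank: the lizard, the snake, the spider | the north bank: the mantis, the toad]
5. Courier goes to the north bank with the snake and the spider.  [the south bank: the lizard | the north bank: the mantis, the snake, the spider, the toad]
6. Courier goes back to the south bank with the mantis.  [the south bank: the lizard, the mantis | the north bank: the snake, the spider, the toad]
7. Courier goes to the north bank with the lizard and the mantis.  [the south bank: — | the north bank: the lizard, the mantis, the snake, the spider, the toad]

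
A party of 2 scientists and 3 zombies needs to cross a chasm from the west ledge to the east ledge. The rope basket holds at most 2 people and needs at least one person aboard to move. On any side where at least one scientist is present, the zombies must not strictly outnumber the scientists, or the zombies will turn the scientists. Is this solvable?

No

The zombies already outnumber the scientists at the west ledge before anyone moves, so the starting position itself is disallowed.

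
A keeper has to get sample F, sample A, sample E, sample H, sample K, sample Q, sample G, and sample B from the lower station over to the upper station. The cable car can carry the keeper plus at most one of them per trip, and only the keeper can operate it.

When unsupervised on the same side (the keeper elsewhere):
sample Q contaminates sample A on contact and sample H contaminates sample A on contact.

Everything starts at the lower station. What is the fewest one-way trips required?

17

Counting alone: the keeper can take at most 1 across per trip to the upper station, so moving all 8 needs at least 8 loaded trips out, with a return between consecutive ones — at least 15 crossings.
The safety rule pushes this higher. Following every safe sequence of crossings, the most of the 8 that can be at the upper station as the cable car arrives there on crossing 15 is 7 — never all 8.
So no plan with fewer than 17 crossings exists, and this one achieves 17:
1. Keeper goes to the upper station with sample A.  [the lower station: sample B, sample E, sample F, sample G, sample H, sample K, sample Q | the upper station: sample A]
2. Keeper goes back to the lower station alone.  [the lower station: sample B, sample E, sample F, sample G, sample H, sample K, sample Q | the upper station: sample A]
3. Keeper goes to the upper station with sample F.  [the lower station: sample B, sample E, sample G, sample H, sample K, sample Q | the upper station: sample A, sample F]
4. Keeper goes back to the lower station alone.  [the lower station: sample B, sample E, sample G, sample H, sample K, sample Q | the upper station: sample A, sample F]
5. Keeper goes to the upper station with sample E.  [the lower station: sample B, sample G, sample H, sample K, sample Q | the upper station: sample A, sample E, sample F]
6. Keeper goes back to the lower station alone.  [the lower station: sample B, sample G, sample H, sample K, sample Q | the upper station: sample A, sample E, sample F]
7. Keeper goes to the upper station with sample H.  [the lower station: sample B, sample G, sample K, sample Q | the upper station: sample A, sample E, sample F, sample H]
8. Keeper goes back to the lower station with sample A.  [the lower station: sample A, sample B, sample G, sample K, sample Q | the upper station: sample E, sample F, sample H]
9. Keeper goes to the upper station with sample Q.  [the lower station: sample A, sample B, sample G, sample K | the upper station: sample E, sample F, sample H, sample Q]
10. Keeper goes back to the lower station alone.  [the lower station: sample A, sample B, sample G, sample K | the upper station: sample E, sample F, sample H, sample Q]
11. Keeper goes to the upper station with sample K.  [the lower station: sample A, sample B, sample G | the upper station: sample E, sample F, sample H, sample K, sample Q]
12. Keeper goes back to the lower station alone.  [the lower station: sample A, sample B, sample G | the upper station: sample E, sample F, sample H, sample K, sample Q]
13. Keeper goes to the upper station with sample G.  [the lower station: sample A, sample B | the upper station: sample E, sample F, sample G, sample H, sample K, sample Q]
14. Keeper goes back to the lower station alone.  [the lower station: sample A, sample B | the upper station: sample E, sample F, sample G, sample H, sample K, sample Q]
15. Keeper goes to the upper station with sample B.  [the lower station: sample A | the upper station: sample B, sample E, sample F, sample G, sample H, sample K, sample Q]
16. Keeper goes back to the lower station alone.  [the lower station: sample A | the upper station: sample B, sample E, sample F, sample G, sample H, sample K, sample Q]
17. Keeper goes to the upper station with sample A.  [the lower station: — | the upper station: sample A, sample B, sample E, sample F, sample G, sample H, sample K, sample Q]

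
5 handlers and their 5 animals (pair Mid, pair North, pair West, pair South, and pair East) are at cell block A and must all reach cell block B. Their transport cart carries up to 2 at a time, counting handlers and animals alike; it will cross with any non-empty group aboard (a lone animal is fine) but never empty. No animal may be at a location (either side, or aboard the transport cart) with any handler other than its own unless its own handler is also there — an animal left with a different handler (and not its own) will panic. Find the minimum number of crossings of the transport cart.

Following every safe sequence of crossings from the start, the most of the 10 that can be at cell block B as the transport cart arrives there on crossings 1, 3, 5, 7 is 2, 3, 4, 5 respectively; the best ever achieved is 5 of 10.
From crossing 9 on, no configuration arises that was not already reachable earlier: only 82 distinct safe configurations (who is on which side, and where the transport cart is) can ever be reached, none of them has everyone across, and every continuation just revisits them. So no valid plan exists.

impossible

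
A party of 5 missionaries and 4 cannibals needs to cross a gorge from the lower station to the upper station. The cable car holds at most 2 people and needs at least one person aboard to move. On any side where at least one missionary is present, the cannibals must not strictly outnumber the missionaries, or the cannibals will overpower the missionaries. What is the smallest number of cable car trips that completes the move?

15

Counting alone: each trip to the upper station takes at most 2 across and each return brings at least 1 back, so after t trips out (and t−1 returns) at most 2t − (t−1) of the 9 are across; that first reaches 9 at t = 8, so at least 15 crossings are needed.
The plan below uses exactly 15 crossings, so it is optimal:
1. 2 cannibals → the upper station.  (the lower station: 5M 2C; the upper station: 0M 2C)
2. 1 cannibal ← the lower station.  (the lower station: 5M 3C; the upper station: 0M 1C)
3. 2 cannibals → the upper station.  (the lower station: 5M 1C; the upper station: 0M 3C)
4. 1 cannibal ← the lower station.  (the lower station: 5M 2C; the upper station: 0M 2C)
5. 2 missionaries → the upper station.  (the lower station: 3M 2C; the upper station: 2M 2C)
6. 1 cannibal ← the lower station.  (the lower station: 3M 3C; the upper station: 2M 1C)
7. 1 missionary and 1 cannibal → the upper station.  (the lower station: 2M 2C; the upper station: 3M 2C)
8. 1 missionary ← the lower station.  (the lower station: 3M 2C; the upper station: 2M 2C)
9. 1 missionary and 1 cannibal → the upper station.  (the lower station: 2M 1C; the upper station: 3M 3C)
10. 1 cannibal ← the lower station.  (the lower station: 2M 2C; the upper station: 3M 2C)
11. 1 missionary and 1 cannibal → the upper station.  (the lower station: 1M 1C; the upper station: 4M 3C)
12. 1 missionary ← the lower station.  (the lower station: 2M 1C; the upper station: 3M 3C)
13. 1 missionary and 1 cannibal → the upper station.  (the lower station: 1M 0C; the upper station: 4M 4C)
14. 1 cannibal ← the lower station.  (the lower station: 1M 1C; the upper station: 4M 3C)
15. 1 missionary and 1 cannibal → the upper station.  (the lower station: 0M 0C; the upper station: 5M 4C)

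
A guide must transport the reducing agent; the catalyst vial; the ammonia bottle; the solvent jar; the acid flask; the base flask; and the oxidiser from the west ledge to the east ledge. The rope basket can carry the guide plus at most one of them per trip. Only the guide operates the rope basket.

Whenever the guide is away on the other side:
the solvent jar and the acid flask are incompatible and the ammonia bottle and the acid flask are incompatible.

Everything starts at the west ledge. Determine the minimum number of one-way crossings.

15

Counting alone: the guide can take at most 1 across per trip to the east ledge, so moving all 7 needs at least 7 loaded trips out, with a return between consecutive ones — at least 13 crossings.
The safety rule pushes this higher. Following every safe sequence of crossings, the most of the 7 that can be at the east ledge as the rope basket arrives there on crossing 13 is 6 — never all 7.
So no plan with fewer than 15 crossings exists, and this one achieves 15:
1. Guide goes to the east ledge with the acid flask.  [the west ledge: the ammonia bottle, the base flask, the catalyst vial, the oxidiser, the reducing agent, the solvent jar | the east ledge: the acid flask]
2. Guide goes back to the west ledge alone.  [the west ledge: the ammonia bottle, the base flask, the catalyst vial, the oxidiser, the reducing agent, the solvent jar | the east ledge: the acid flask]
3. Guide goes to the east ledge with the reducing agent.  [the west ledge: the ammonia bottle, the base flask, the catalyst vial, the oxidiser, the solvent jar | the east ledge: the acid flask, the reducing agent]
4. Guide goes back to the west ledge alone.  [the west ledge: the ammonia bottle, the base flask, the catalyst vial, the oxidiser, the solvent jar | the east ledge: the acid flask, the reducing agent]
5. Guide goes to the east ledge with the catalyst vial.  [the west ledge: the ammonia bottle, the base flask, the oxidiser, the solvent jar | the east ledge: the acid flask, the catalyst vial, the reducing agent]
6. Guide goes back to the west ledge alone.  [the west ledge: the ammonia bottle, the base flask, the oxidiser, the solvent jar | the east ledge: the acid flask, the catalyst vial, the reducing agent]
7. Guide goes to the east ledge with the ammonia bottle.  [the west ledge: the base flask, the oxidiser, the solvent jar | the east ledge: the acid flask, the ammonia bottle, the catalyst vial, the reducing agent]
8. Guide goes back to the west ledge with the acid flask.  [the west ledge: the acid flask, the base flask, the oxidiser, the solvent jar | the east ledge: the ammonia bottle, the catalyst vial, the reducing agent]
9. Guide goes to the east ledge with the solvent jar.  [the west ledge: the acid flask, the base flask, the oxidiser | the east ledge: the ammonia bottle, the catalyst vial, the reducing agent, the solvent jar]
10. Guide goes back to the west ledge alone.  [the west ledge: the acid flask, the base flask, the oxidiser | the east ledge: the ammonia bottle, the catalyst vial, the reducing agent, the solvent jar]
11. Guide goes to the east ledge with the base flask.  [the west ledge: the acid flask, the oxidiser | the east ledge: the ammonia bottle, the base flask, the catalyst vial, the reducing agent, the solvent jar]
12. Guide goes back to the west ledge alone.  [the west ledge: the acid flask, the oxidiser | the east ledge: the ammonia bottle, the base flask, the catalyst vial, the reducing agent, the solvent jar]
13. Guide goes to the east ledge with the oxidiser.  [the west ledge: the acid flask | the east ledge: the ammonia bottle, the base flask, the catalyst vial, the oxidiser, the reducing agent, the solvent jar]
14. Guide goes back to the west ledge alone.  [the west ledge: the acid flask | the east ledge: the ammonia bottle, the base flask, the catalyst vial, the oxidiser, the reducing agent, the solvent jar]
15. Guide goes to the east ledge with the acid flask.  [the west ledge: — | the east ledge: the acid flask, the ammonia bottle, the base flask, the catalyst vial, the oxidiser, the reducing agent, the solvent jar]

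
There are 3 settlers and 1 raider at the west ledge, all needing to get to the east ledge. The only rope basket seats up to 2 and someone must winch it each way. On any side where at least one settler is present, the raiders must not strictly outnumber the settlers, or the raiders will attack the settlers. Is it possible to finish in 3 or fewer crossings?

No

Counting alone: each trip to the east ledge takes at most 2 across and each return brings at least 1 back, so after t trips out (and t−1 returns) at most 2t − (t−1) of the 4 are across; that first reaches 4 at t = 3, so at least 5 crossings are needed.
Since 3 < 5, 3 crossings cannot be enough. (The shortest complete plan in fact takes 5:)
1. 1 settler and 1 raider → the east ledge.  (the west ledge: 2S 0R; the east ledge: 1S 1R)
2. 1 raider ← the west ledge.  (the west ledge: 2S 1R; the east ledge: 1S 0R)
3. 1 settler and 1 raider → the east ledge.  (the west ledge: 1S 0R; the east ledge: 2S 1R)
4. 1 raider ← the west ledge.  (the west ledge: 1S 1R; the east ledge: 2S 0R)
5. 1 settler and 1 raider → the east ledge.  (the west ledge: 0S 0R; the east ledge: 3S 1R)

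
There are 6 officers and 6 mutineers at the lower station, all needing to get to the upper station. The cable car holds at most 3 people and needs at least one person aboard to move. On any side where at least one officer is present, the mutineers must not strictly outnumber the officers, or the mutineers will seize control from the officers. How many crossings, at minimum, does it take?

Following every safe sequence of crossings from the start, the most of the 12 that can be at the upper station as the cable car arrives there on crossings 1, 3, 5 is 3, 5, 6 respectively; the best ever achieved is 6 of 12.
From crossing 7 on, no configuration arises that was not already reachable earlier: only 17 distinct safe configurations (who is on which side, and where the cable car is) can ever be reached, none of them has everyone across, and every continuation just revisits them. They are: 0 officers + 0 mutineers across (cable car back at the start); 0 officers + 1 mutineer across (cable car there); 0 officers + 1 mutineer across (cable car back at the start); 0 officers + 2 mutineers across (cable car there); 0 officers + 2 mutineers across (cable car back at the start); 0 officers + 3 mutineers across (cable car there); 0 officers + 3 mutineers across (cable car back at the start); 0 officers + 4 mutineers across (cable car there); 0 officers + 4 mutineers across (cable car back at the start); 0 officers + 5 mutineers across (cable car there); 0 officers + 5 mutineers across (cable car back at the start); 0 officers + 6 mutineers across (cable car there); 1 officer + 1 mutineer across (cable car there); 1 officer + 1 mutineer across (cable car back at the start); 2 officers + 2 mutineers across (cable car there); 2 officers + 2 mutineers across (cable car back at the start); 3 officers + 3 mutineers across (cable car there). So no valid plan exists.

impossible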